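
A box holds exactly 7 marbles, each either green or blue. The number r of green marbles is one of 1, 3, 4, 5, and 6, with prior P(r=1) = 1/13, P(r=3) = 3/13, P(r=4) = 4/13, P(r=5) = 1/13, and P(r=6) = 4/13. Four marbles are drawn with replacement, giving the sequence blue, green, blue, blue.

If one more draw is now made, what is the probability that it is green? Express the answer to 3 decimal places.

0.445

Compute the likelihood of the observed sequence for each case: P(data | r = 1) = (6/7)(1/7)(6/7)(6/7) = 0.089963; P(data | r = 3) = (4/7)(3/7)(4/7)(4/7) = 0.079967; P(data | r = 4) = (3/7)(4/7)(3/7)(3/7) = 0.044981; P(data | r = 5) = (2/7)(5/7)(2/7)(2/7) = 0.01666; P(data | r = 6) = (1/7)(6/7)(1/7)(1/7) = 0.002499.
The prior-weighted likelihoods are 1/13 · 0.089963 = 0.0069202, 3/13 · 0.079967 = 0.018454, 4/13 · 0.044981 = 0.01384, 1/13 · 0.01666 = 0.0012815, 4/13 · 0.002499 = 0.00076891; with total 0.041265.
Normalising, the posterior is P(r = 1 | data) = 0.1677, P(r = 3 | data) = 0.4472, P(r = 4 | data) = 0.3354, P(r = 5 | data) = 0.031056, P(r = 6 | data) = 0.018634.
The predictive probability is P(green next | data) = (1/7)(0.1677) + (3/7)(0.4472) + (4/7)(0.3354) + (5/7)(0.031056) + (6/7)(0.018634) = 0.44543.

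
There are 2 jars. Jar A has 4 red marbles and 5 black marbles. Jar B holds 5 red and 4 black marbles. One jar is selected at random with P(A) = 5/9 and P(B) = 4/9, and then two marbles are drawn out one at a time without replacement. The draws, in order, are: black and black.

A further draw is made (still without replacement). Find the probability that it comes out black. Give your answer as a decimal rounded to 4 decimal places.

0.3822

The likelihood of the observed sequence under each hypothesis: P(data | jar A) = (5/9)(4/8) = 5/18; P(data | jar B) = (4/9)(3/8) = 1/6.
Weighting by the prior gives 5/9 · 5/18 = 25/162, 4/9 · 1/6 = 2/27; these sum to 37/162.
Normalising, the posterior is P(jar A | data) = 25/37, P(jar B | data) = 12/37.
The predictive probability is P(black next | data) = (3/7)(25/37) + (2/7)(12/37) = 99/259.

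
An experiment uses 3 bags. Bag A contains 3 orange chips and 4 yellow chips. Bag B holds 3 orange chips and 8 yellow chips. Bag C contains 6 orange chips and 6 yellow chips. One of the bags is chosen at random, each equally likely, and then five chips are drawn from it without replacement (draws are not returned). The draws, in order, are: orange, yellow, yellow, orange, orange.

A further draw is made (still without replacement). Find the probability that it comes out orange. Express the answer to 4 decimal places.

Compute the likelihood of the observed sequence for each case: P(data | bag A) = (3/7)(4/6)(3/5)(2/4)(1/3) = 0.028571; P(data | bag B) = (3/11)(8/10)(7/9)(2/8)(1/7) = 0.0060606; P(data | bag C) = (6/12)(6/11)(5/10)(5/9)(4/8) = 0.037879.
Weighting by the prior gives 1/3 · 0.028571 = 0.0095238, 1/3 · 0.0060606 = 0.0020202, 1/3 · 0.037879 = 0.012626; with total 0.02417.
The posterior is then P(bag A | data) = 0.39403, P(bag B | data) = 0.083582, P(bag C | data) = 0.52239.
Averaging over the posterior, P(orange next | data) = (0)(0.39403) + (0)(0.083582) + (3/7)(0.52239) = 0.22388.

0.2239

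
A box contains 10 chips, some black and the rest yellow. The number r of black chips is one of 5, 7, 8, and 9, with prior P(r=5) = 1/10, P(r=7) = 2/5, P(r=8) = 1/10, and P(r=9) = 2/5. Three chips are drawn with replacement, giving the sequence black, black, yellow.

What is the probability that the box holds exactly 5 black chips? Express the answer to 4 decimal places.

Under each hypothesis, the probability of the observed sequence is: P(data | r = 5) = (5/10)(5/10)(5/10) = 0.125; P(data | r = 7) = (7/10)(7/10)(3/10) = 0.147; P(data | r = 8) = (8/10)(8/10)(2/10) = 0.128; P(data | r = 9) = (9/10)(9/10)(1/10) = 0.081.
Weighting by the prior gives 1/10 · 0.125 = 0.0125, 2/5 · 0.147 = 0.0588, 1/10 · 0.128 = 0.0128, 2/5 · 0.081 = 0.0324; with total 0.1165.
Therefore the posterior P(r = 5 | data) = (0.0125) / (0.1165) = 0.1073.

0.1073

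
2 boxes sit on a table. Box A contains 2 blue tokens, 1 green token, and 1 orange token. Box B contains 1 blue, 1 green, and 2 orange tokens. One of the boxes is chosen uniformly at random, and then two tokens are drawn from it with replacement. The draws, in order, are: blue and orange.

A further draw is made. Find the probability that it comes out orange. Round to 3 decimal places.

The likelihood of the observed sequence under each hypothesis: P(data | box A) = (2/4)(1/4) = 1/8; P(data | box B) = (1/4)(2/4) = 1/8.
Multiplying each by its prior: 1/2 · 1/8 = 1/16, 1/2 · 1/8 = 1/16; with total 1/8.
The posterior is then P(box A | data) = 1/2, P(box B | data) = 1/2.
Averaging over the posterior, P(orange next | data) = (1/4)(1/2) + (1/2)(1/2) = 3/8.

0.375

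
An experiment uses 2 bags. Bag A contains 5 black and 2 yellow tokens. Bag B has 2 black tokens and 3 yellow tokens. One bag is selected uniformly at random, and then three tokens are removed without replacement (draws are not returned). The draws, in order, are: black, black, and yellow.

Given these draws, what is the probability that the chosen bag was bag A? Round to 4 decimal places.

The likelihood of the observed sequence under each hypothesis: P(data | bag A) = (5/7)(4/6)(2/5) = 4/21; P(data | bag B) = (2/5)(1/4)(3/3) = 1/10.
Weighting by the prior gives 1/2 · 4/21 = 2/21, 1/2 · 1/10 = 1/20; summing to 61/420.
Hence P(bag A | data) = (2/21) / (61/420) = 40/61.

0.6557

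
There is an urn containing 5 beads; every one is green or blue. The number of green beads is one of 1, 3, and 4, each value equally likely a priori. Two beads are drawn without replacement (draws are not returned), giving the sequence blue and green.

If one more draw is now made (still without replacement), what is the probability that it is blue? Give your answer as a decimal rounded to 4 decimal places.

0.4286

Compute the likelihood of the observed sequence for each case: P(data | r = 1) = (4/5)(1/4) = 1/5; P(data | r = 3) = (2/5)(3/4) = 3/10; P(data | r = 4) = (1/5)(4/4) = 1/5.
Multiplying each by its prior: 1/3 · 1/5 = 1/15, 1/3 · 3/10 = 1/10, 1/3 · 1/5 = 1/15; summing to 7/30.
The posterior is then P(r = 1 | data) = 2/7, P(r = 3 | data) = 3/7, P(r = 4 | data) = 2/7.
So P(blue next | data) = Σ P(blue next | H) P(H | data) = (1)(2/7) + (1/3)(3/7) + (0)(2/7) = 3/7.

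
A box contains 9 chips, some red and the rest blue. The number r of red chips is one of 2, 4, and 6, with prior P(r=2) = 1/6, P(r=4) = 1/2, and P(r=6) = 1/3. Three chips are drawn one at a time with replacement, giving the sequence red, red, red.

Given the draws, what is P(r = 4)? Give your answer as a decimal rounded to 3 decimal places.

For each hypothesis, P(data | H) works out to: P(data | r = 2) = (2/9)(2/9)(2/9) = 0.010974; P(data | r = 4) = (4/9)(4/9)(4/9) = 0.087791; P(data | r = 6) = (6/9)(6/9)(6/9) = 0.2963.
Weighting by the prior gives 1/6 · 0.010974 = 0.001829, 1/2 · 0.087791 = 0.043896, 1/3 · 0.2963 = 0.098765; these sum to 0.14449.
Hence P(r = 4 | data) = (0.043896) / (0.14449) = 0.3038.

0.304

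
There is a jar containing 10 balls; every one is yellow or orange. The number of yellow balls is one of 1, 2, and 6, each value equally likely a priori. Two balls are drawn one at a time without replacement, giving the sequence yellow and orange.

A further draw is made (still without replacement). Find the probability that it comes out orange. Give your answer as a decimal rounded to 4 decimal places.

0.6531

For each hypothesis, P(data | H) works out to: P(data | r = 1) = (1/10)(9/9) = 1/10; P(data | r = 2) = (2/10)(8/9) = 8/45; P(data | r = 6) = (6/10)(4/9) = 4/15.
Weighting by the prior gives 1/3 · 1/10 = 1/30, 1/3 · 8/45 = 8/135, 1/3 · 4/15 = 4/45; these sum to 49/270.
Dividing through by the total gives posterior P(r = 1 | data) = 9/49, P(r = 2 | data) = 16/49, P(r = 6 | data) = 24/49.
So P(orange next | data) = Σ P(orange next | H) P(H | data) = (1)(9/49) + (7/8)(16/49) + (3/8)(24/49) = 32/49.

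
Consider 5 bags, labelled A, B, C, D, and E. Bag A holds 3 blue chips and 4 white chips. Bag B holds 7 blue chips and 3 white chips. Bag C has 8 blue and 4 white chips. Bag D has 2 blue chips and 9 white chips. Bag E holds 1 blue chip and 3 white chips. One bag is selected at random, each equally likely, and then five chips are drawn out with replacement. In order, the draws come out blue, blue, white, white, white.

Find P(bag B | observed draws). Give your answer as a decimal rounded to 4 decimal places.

For each hypothesis, P(data | H) works out to: P(data | bag A) = (3/7)(3/7)(4/7)(4/7)(4/7) = 0.034271; P(data | bag B) = (7/10)(7/10)(3/10)(3/10)(3/10) = 0.01323; P(data | bag C) = (8/12)(8/12)(4/12)(4/12)(4/12) = 0.016461; P(data | bag D) = (2/11)(2/11)(9/11)(9/11)(9/11) = 0.018106; P(data | bag E) = (1/4)(1/4)(3/4)(3/4)(3/4) = 0.026367.
Weighting by the prior gives 1/5 · 0.034271 = 0.0068543, 1/5 · 0.01323 = 0.002646, 1/5 · 0.016461 = 0.0032922, 1/5 · 0.018106 = 0.0036212, 1/5 · 0.026367 = 0.0052734; with total 0.021687.
By Bayes' rule, P(bag B | data) = (0.002646) / (0.021687) = 0.12201.

0.1220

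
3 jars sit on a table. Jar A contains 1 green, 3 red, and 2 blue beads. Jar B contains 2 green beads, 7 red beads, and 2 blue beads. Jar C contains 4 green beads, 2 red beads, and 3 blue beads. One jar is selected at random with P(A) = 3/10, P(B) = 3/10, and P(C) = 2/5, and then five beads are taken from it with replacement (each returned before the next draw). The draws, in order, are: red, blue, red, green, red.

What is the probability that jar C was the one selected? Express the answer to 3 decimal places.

0.123

Under each hypothesis, the probability of the observed sequence is: P(data | jar A) = (3/6)(2/6)(3/6)(1/6)(3/6) = 0.0069444; P(data | jar B) = (7/11)(2/11)(7/11)(2/11)(7/11) = 0.008519; P(data | jar C) = (2/9)(3/9)(2/9)(4/9)(2/9) = 0.0016258.
The prior-weighted likelihoods are 3/10 · 0.0069444 = 0.0020833, 3/10 · 0.008519 = 0.0025557, 2/5 · 0.0016258 = 0.00065031; with total 0.0052894.
By Bayes' rule, P(jar C | data) = (0.00065031) / (0.0052894) = 0.12295.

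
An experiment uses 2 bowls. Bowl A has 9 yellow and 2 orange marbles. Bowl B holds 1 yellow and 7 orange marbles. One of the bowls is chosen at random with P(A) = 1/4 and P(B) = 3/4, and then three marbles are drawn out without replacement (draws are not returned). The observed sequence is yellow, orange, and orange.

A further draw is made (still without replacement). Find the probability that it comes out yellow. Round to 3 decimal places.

0.046

Under each hypothesis, the probability of the observed sequence is: P(data | bowl A) = (9/11)(2/10)(1/9) = 0.018182; P(data | bowl B) = (1/8)(7/7)(6/6) = 0.125.
Weighting by the prior gives 1/4 · 0.018182 = 0.0045455, 3/4 · 0.125 = 0.09375; with total 0.098295.
The posterior is then P(bowl A | data) = 0.046243, P(bowl B | data) = 0.95376.
The predictive probability is P(yellow next | data) = (1)(0.046243) + (0)(0.95376) = 0.046243.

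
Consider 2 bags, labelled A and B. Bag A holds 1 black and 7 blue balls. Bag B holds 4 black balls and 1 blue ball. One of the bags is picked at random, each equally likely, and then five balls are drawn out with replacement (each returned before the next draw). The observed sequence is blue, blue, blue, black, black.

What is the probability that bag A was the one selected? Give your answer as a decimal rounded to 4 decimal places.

Compute the likelihood of the observed sequence for each case: P(data | bag A) = (7/8)(7/8)(7/8)(1/8)(1/8) = 0.010468; P(data | bag B) = (1/5)(1/5)(1/5)(4/5)(4/5) = 0.00512.
Weighting by the prior gives 1/2 · 0.010468 = 0.0052338, 1/2 · 0.00512 = 0.00256; these sum to 0.0077938.
By Bayes' rule, P(bag A | data) = (0.0052338) / (0.0077938) = 0.67153.

0.6715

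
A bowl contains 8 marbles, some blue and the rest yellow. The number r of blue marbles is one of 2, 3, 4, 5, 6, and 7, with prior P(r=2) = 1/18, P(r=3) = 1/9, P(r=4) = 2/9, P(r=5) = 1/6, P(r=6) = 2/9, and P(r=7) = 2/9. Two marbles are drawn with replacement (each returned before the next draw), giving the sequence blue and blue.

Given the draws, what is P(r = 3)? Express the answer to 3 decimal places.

0.036

Under each hypothesis, the probability of the observed sequence is: P(data | r = 2) = (2/8)(2/8) = 1/16; P(data | r = 3) = (3/8)(3/8) = 9/64; P(data | r = 4) = (4/8)(4/8) = 1/4; P(data | r = 5) = (5/8)(5/8) = 25/64; P(data | r = 6) = (6/8)(6/8) = 9/16; P(data | r = 7) = (7/8)(7/8) = 49/64.
The prior-weighted likelihoods are 1/18 · 1/16 = 1/288, 1/9 · 9/64 = 1/64, 2/9 · 1/4 = 1/18, 1/6 · 25/64 = 25/384, 2/9 · 9/16 = 1/8, 2/9 · 49/64 = 49/288; summing to 167/384.
So P(r = 3 | data) = (1/64) / (167/384) = 6/167.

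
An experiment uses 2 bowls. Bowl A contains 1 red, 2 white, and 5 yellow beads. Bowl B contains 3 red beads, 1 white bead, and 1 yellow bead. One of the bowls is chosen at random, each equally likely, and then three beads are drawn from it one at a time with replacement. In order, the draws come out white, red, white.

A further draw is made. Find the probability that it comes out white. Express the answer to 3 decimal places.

0.212

Under each hypothesis, the probability of the observed sequence is: P(data | bowl A) = (2/8)(1/8)(2/8) = 0.0078125; P(data | bowl B) = (1/5)(3/5)(1/5) = 0.024.
The prior-weighted likelihoods are 1/2 · 0.0078125 = 0.0039062, 1/2 · 0.024 = 0.012; these sum to 0.015906.
Dividing through by the total gives posterior P(bowl A | data) = 0.24558, P(bowl B | data) = 0.75442.
So P(white next | data) = Σ P(white next | H) P(H | data) = (1/4)(0.24558) + (1/5)(0.75442) = 0.21228.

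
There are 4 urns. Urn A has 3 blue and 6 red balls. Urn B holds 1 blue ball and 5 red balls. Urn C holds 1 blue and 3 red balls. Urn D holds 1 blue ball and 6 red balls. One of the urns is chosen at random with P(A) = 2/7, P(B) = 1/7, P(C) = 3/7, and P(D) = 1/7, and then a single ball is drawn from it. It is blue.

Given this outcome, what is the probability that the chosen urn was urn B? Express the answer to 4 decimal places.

0.0966

The likelihood of this draw under each hypothesis: P(data | urn A) = (3/9) = 1/3; P(data | urn B) = (1/6) = 1/6; P(data | urn C) = (1/4) = 1/4; P(data | urn D) = (1/7) = 1/7.
Multiplying each by its prior: 2/7 · 1/3 = 2/21, 1/7 · 1/6 = 1/42, 3/7 · 1/4 = 3/28, 1/7 · 1/7 = 1/49; these sum to 145/588.
Therefore the posterior P(urn B | data) = (1/42) / (145/588) = 14/145.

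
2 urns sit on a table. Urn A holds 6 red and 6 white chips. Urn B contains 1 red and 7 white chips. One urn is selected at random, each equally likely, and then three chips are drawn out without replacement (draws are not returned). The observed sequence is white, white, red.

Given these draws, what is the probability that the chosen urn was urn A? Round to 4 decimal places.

Compute the likelihood of the observed sequence for each case: P(data | urn A) = (6/12)(5/11)(6/10) = 3/22; P(data | urn B) = (7/8)(6/7)(1/6) = 1/8.
Weighting by the prior gives 1/2 · 3/22 = 3/44, 1/2 · 1/8 = 1/16; these sum to 23/176.
So P(urn A | data) = (3/44) / (23/176) = 12/23.

0.5217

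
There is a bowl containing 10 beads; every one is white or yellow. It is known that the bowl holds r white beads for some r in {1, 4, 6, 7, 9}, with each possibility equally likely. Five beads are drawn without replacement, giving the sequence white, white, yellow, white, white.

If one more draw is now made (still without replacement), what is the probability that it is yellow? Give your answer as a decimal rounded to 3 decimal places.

The likelihood of the observed sequence under each hypothesis: P(data | r = 1) = (1/10)(0/9) = 0; P(data | r = 4) = (4/10)(3/9)(6/8)(2/7)(1/6) = 0.0047619; P(data | r = 6) = (6/10)(5/9)(4/8)(4/7)(3/6) = 0.047619; P(data | r = 7) = (7/10)(6/9)(3/8)(5/7)(4/6) = 0.083333; P(data | r = 9) = (9/10)(8/9)(1/8)(7/7)(6/6) = 0.1.
The prior-weighted likelihoods are 1/5 · 0 = 0, 1/5 · 0.0047619 = 0.00095238, 1/5 · 0.047619 = 0.0095238, 1/5 · 0.083333 = 0.016667, 1/5 · 0.1 = 0.02; these sum to 0.047143.
The posterior is then P(r = 1 | data) = 0, P(r = 4 | data) = 0.020202, P(r = 6 | data) = 0.20202, P(r = 7 | data) = 0.35354, P(r = 9 | data) = 0.42424.
So P(yellow next | data) = Σ P(yellow next | H) P(H | data) = (1)(0.020202) + (3/5)(0.20202) + (2/5)(0.35354) + (0)(0.42424) = 0.28283.

0.283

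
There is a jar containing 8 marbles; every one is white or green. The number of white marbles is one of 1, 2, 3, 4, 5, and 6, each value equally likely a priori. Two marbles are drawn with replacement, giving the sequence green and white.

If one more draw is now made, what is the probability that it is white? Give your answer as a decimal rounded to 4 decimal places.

The likelihood of the observed sequence under each hypothesis: P(data | r = 1) = (7/8)(1/8) = 7/64; P(data | r = 2) = (6/8)(2/8) = 3/16; P(data | r = 3) = (5/8)(3/8) = 15/64; P(data | r = 4) = (4/8)(4/8) = 1/4; P(data | r = 5) = (3/8)(5/8) = 15/64; P(data | r = 6) = (2/8)(6/8) = 3/16.
Weighting by the prior gives 1/6 · 7/64 = 7/384, 1/6 · 3/16 = 1/32, 1/6 · 15/64 = 5/128, 1/6 · 1/4 = 1/24, 1/6 · 15/64 = 5/128, 1/6 · 3/16 = 1/32; summing to 77/384.
The posterior is then P(r = 1 | data) = 1/11, P(r = 2 | data) = 12/77, P(r = 3 | data) = 15/77, P(r = 4 | data) = 16/77, P(r = 5 | data) = 15/77, P(r = 6 | data) = 12/77.
So P(white next | data) = Σ P(white next | H) P(H | data) = (1/8)(1/11) + (1/4)(12/77) + (3/8)(15/77) + (1/2)(16/77) + (5/8)(15/77) + (3/4)(12/77) = 41/88.

0.4659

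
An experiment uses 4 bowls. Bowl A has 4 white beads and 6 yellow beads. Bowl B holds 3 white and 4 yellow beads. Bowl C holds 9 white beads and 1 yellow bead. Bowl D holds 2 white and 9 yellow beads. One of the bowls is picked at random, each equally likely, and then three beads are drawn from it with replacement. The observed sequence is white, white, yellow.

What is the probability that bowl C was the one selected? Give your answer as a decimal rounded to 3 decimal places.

Under each hypothesis, the probability of the observed sequence is: P(data | bowl A) = (4/10)(4/10)(6/10) = 0.096; P(data | bowl B) = (3/7)(3/7)(4/7) = 0.10496; P(data | bowl C) = (9/10)(9/10)(1/10) = 0.081; P(data | bowl D) = (2/11)(2/11)(9/11) = 0.027047.
Multiplying each by its prior: 1/4 · 0.096 = 0.024, 1/4 · 0.10496 = 0.026239, 1/4 · 0.081 = 0.02025, 1/4 · 0.027047 = 0.0067618; with total 0.077251.
Hence P(bowl C | data) = (0.02025) / (0.077251) = 0.26213.

0.262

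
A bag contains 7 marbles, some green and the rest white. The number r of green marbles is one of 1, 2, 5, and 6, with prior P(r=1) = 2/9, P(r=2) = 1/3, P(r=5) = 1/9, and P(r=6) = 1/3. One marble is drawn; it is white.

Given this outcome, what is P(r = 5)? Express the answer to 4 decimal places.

0.0625

The likelihood of this draw under each hypothesis: P(data | r = 1) = (6/7) = 6/7; P(data | r = 2) = (5/7) = 5/7; P(data | r = 5) = (2/7) = 2/7; P(data | r = 6) = (1/7) = 1/7.
The prior-weighted likelihoods are 2/9 · 6/7 = 4/21, 1/3 · 5/7 = 5/21, 1/9 · 2/7 = 2/63, 1/3 · 1/7 = 1/21; with total 32/63.
So P(r = 5 | data) = (2/63) / (32/63) = 1/16.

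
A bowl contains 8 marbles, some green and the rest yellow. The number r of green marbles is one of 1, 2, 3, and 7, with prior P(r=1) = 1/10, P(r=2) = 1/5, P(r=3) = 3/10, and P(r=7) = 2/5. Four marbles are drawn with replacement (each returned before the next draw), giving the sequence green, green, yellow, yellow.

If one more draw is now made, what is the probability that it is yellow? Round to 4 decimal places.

For each hypothesis, P(data | H) works out to: P(data | r = 1) = (1/8)(1/8)(7/8)(7/8) = 0.011963; P(data | r = 2) = (2/8)(2/8)(6/8)(6/8) = 0.035156; P(data | r = 3) = (3/8)(3/8)(5/8)(5/8) = 0.054932; P(data | r = 7) = (7/8)(7/8)(1/8)(1/8) = 0.011963.
Multiplying each by its prior: 1/10 · 0.011963 = 0.0011963, 1/5 · 0.035156 = 0.0070313, 3/10 · 0.054932 = 0.016479, 2/5 · 0.011963 = 0.0047852; summing to 0.029492.
The posterior is then P(r = 1 | data) = 0.040563, P(r = 2 | data) = 0.23841, P(r = 3 | data) = 0.55877, P(r = 7 | data) = 0.16225.
The predictive probability is P(yellow next | data) = (7/8)(0.040563) + (3/4)(0.23841) + (5/8)(0.55877) + (1/8)(0.16225) = 0.58382.

0.5838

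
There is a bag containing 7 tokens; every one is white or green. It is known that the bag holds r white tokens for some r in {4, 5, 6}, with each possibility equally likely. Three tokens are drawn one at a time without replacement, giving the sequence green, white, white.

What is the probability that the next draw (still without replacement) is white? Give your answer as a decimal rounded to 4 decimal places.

0.7358

Under each hypothesis, the probability of the observed sequence is: P(data | r = 4) = (3/7)(4/6)(3/5) = 6/35; P(data | r = 5) = (2/7)(5/6)(4/5) = 4/21; P(data | r = 6) = (1/7)(6/6)(5/5) = 1/7.
The prior-weighted likelihoods are 1/3 · 6/35 = 2/35, 1/3 · 4/21 = 4/63, 1/3 · 1/7 = 1/21; these sum to 53/315.
The posterior is then P(r = 4 | data) = 18/53, P(r = 5 | data) = 20/53, P(r = 6 | data) = 15/53.
The predictive probability is P(white next | data) = (1/2)(18/53) + (3/4)(20/53) + (1)(15/53) = 39/53.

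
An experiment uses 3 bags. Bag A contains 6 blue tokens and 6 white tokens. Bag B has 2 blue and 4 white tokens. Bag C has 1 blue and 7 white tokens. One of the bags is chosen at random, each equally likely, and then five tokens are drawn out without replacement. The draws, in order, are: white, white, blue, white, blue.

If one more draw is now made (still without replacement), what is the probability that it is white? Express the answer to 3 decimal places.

0.793

The likelihood of the observed sequence under each hypothesis: P(data | bag A) = (6/12)(5/11)(6/10)(4/9)(5/8) = 5/132; P(data | bag B) = (4/6)(3/5)(2/4)(2/3)(1/2) = 1/15; P(data | bag C) = (7/8)(6/7)(1/6)(5/5)(0/4) = 0.
The prior-weighted likelihoods are 1/3 · 5/132 = 5/396, 1/3 · 1/15 = 1/45, 1/3 · 0 = 0; with total 23/660.
Normalising, the posterior is P(bag A | data) = 25/69, P(bag B | data) = 44/69, P(bag C | data) = 0.
So P(white next | data) = Σ P(white next | H) P(H | data) = (3/7)(25/69) + (1)(44/69) = 383/483.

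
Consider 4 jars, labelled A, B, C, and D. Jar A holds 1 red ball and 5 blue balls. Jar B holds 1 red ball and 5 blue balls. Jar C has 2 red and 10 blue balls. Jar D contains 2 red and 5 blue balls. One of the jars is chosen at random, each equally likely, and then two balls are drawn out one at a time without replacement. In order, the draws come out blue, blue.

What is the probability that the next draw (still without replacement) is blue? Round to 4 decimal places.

0.7350

The likelihood of the observed sequence under each hypothesis: P(data | jar A) = (5/6)(4/5) = 0.66667; P(data | jar B) = (5/6)(4/5) = 0.66667; P(data | jar C) = (10/12)(9/11) = 0.68182; P(data | jar D) = (5/7)(4/6) = 0.47619.
The prior-weighted likelihoods are 1/4 · 0.66667 = 0.16667, 1/4 · 0.66667 = 0.16667, 1/4 · 0.68182 = 0.17045, 1/4 · 0.47619 = 0.11905; summing to 0.62284.
Dividing through by the total gives posterior P(jar A | data) = 0.26759, P(jar B | data) = 0.26759, P(jar C | data) = 0.27368, P(jar D | data) = 0.19114.
So P(blue next | data) = Σ P(blue next | H) P(H | data) = (3/4)(0.26759) + (3/4)(0.26759) + (4/5)(0.27368) + (3/5)(0.19114) = 0.73501.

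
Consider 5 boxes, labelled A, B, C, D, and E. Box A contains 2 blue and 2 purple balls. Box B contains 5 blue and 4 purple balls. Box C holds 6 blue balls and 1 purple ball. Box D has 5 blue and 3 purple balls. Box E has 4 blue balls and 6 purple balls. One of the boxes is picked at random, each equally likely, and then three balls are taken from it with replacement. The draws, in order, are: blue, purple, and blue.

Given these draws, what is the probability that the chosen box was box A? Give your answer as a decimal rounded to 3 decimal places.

0.205

Under each hypothesis, the probability of the observed sequence is: P(data | box A) = (2/4)(2/4)(2/4) = 0.125; P(data | box B) = (5/9)(4/9)(5/9) = 0.13717; P(data | box C) = (6/7)(1/7)(6/7) = 0.10496; P(data | box D) = (5/8)(3/8)(5/8) = 0.14648; P(data | box E) = (4/10)(6/10)(4/10) = 0.096.
Multiplying each by its prior: 1/5 · 0.125 = 0.025, 1/5 · 0.13717 = 0.027435, 1/5 · 0.10496 = 0.020991, 1/5 · 0.14648 = 0.029297, 1/5 · 0.096 = 0.0192; summing to 0.12192.
Hence P(box A | data) = (0.025) / (0.12192) = 0.20505.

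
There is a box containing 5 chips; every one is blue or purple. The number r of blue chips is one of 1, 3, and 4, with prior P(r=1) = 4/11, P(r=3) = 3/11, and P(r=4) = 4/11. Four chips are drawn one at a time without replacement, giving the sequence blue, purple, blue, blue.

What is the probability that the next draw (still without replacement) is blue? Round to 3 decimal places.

0.727

Compute the likelihood of the observed sequence for each case: P(data | r = 1) = (1/5)(4/4)(0/3) = 0; P(data | r = 3) = (3/5)(2/4)(2/3)(1/2) = 1/10; P(data | r = 4) = (4/5)(1/4)(3/3)(2/2) = 1/5.
The prior-weighted likelihoods are 4/11 · 0 = 0, 3/11 · 1/10 = 3/110, 4/11 · 1/5 = 4/55; summing to 1/10.
The posterior is then P(r = 1 | data) = 0, P(r = 3 | data) = 3/11, P(r = 4 | data) = 8/11.
Averaging over the posterior, P(blue next | data) = (0)(3/11) + (1)(8/11) = 8/11.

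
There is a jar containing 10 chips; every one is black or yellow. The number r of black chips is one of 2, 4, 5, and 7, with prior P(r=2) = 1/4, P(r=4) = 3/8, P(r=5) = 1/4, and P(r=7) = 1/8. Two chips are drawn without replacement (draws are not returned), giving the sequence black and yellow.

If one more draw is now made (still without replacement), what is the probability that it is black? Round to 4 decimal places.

0.4100

The likelihood of the observed sequence under each hypothesis: P(data | r = 2) = (2/10)(8/9) = 8/45; P(data | r = 4) = (4/10)(6/9) = 4/15; P(data | r = 5) = (5/10)(5/9) = 5/18; P(data | r = 7) = (7/10)(3/9) = 7/30.
Weighting by the prior gives 1/4 · 8/45 = 2/45, 3/8 · 4/15 = 1/10, 1/4 · 5/18 = 5/72, 1/8 · 7/30 = 7/240; summing to 35/144.
Normalising, the posterior is P(r = 2 | data) = 32/175, P(r = 4 | data) = 72/175, P(r = 5 | data) = 2/7, P(r = 7 | data) = 3/25.
Averaging over the posterior, P(black next | data) = (1/8)(32/175) + (3/8)(72/175) + (1/2)(2/7) + (3/4)(3/25) = 41/100.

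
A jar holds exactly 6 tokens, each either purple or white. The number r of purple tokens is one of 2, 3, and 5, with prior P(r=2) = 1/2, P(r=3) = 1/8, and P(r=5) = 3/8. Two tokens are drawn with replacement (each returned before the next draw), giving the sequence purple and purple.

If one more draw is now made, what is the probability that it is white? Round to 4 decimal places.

For each hypothesis, P(data | H) works out to: P(data | r = 2) = (2/6)(2/6) = 1/9; P(data | r = 3) = (3/6)(3/6) = 1/4; P(data | r = 5) = (5/6)(5/6) = 25/36.
Multiplying each by its prior: 1/2 · 1/9 = 1/18, 1/8 · 1/4 = 1/32, 3/8 · 25/36 = 25/96; with total 25/72.
Dividing through by the total gives posterior P(r = 2 | data) = 4/25, P(r = 3 | data) = 9/100, P(r = 5 | data) = 3/4.
The predictive probability is P(white next | data) = (2/3)(4/25) + (1/2)(9/100) + (1/6)(3/4) = 83/300.

0.2767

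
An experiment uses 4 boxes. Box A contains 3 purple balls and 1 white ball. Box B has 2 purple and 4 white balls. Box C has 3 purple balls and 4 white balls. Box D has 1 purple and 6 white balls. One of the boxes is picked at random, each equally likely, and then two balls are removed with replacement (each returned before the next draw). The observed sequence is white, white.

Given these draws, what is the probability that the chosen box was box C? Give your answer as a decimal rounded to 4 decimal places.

0.2082

The likelihood of the observed sequence under each hypothesis: P(data | box A) = (1/4)(1/4) = 0.0625; P(data | box B) = (4/6)(4/6) = 0.44444; P(data | box C) = (4/7)(4/7) = 0.32653; P(data | box D) = (6/7)(6/7) = 0.73469.
Weighting by the prior gives 1/4 · 0.0625 = 0.015625, 1/4 · 0.44444 = 0.11111, 1/4 · 0.32653 = 0.081633, 1/4 · 0.73469 = 0.18367; with total 0.39204.
By Bayes' rule, P(box C | data) = (0.081633) / (0.39204) = 0.20822.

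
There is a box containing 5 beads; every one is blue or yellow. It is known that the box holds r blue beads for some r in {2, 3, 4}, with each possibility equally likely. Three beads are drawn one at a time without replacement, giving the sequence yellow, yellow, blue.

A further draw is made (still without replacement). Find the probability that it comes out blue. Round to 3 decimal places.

0.667

The likelihood of the observed sequence under each hypothesis: P(data | r = 2) = (3/5)(2/4)(2/3) = 1/5; P(data | r = 3) = (2/5)(1/4)(3/3) = 1/10; P(data | r = 4) = (1/5)(0/4) = 0.
Multiplying each by its prior: 1/3 · 1/5 = 1/15, 1/3 · 1/10 = 1/30, 1/3 · 0 = 0; summing to 1/10.
Dividing through by the total gives posterior P(r = 2 | data) = 2/3, P(r = 3 | data) = 1/3, P(r = 4 | data) = 0.
The predictive probability is P(blue next | data) = (1/2)(2/3) + (1)(1/3) = 2/3.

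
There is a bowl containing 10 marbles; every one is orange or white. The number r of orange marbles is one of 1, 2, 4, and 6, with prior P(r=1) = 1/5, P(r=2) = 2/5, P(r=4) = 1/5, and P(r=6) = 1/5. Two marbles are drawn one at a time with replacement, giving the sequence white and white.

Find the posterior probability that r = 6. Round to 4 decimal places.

0.0613

Compute the likelihood of the observed sequence for each case: P(data | r = 1) = (9/10)(9/10) = 81/100; P(data | r = 2) = (8/10)(8/10) = 16/25; P(data | r = 4) = (6/10)(6/10) = 9/25; P(data | r = 6) = (4/10)(4/10) = 4/25.
The prior-weighted likelihoods are 1/5 · 81/100 = 81/500, 2/5 · 16/25 = 32/125, 1/5 · 9/25 = 9/125, 1/5 · 4/25 = 4/125; these sum to 261/500.
So P(r = 6 | data) = (4/125) / (261/500) = 16/261.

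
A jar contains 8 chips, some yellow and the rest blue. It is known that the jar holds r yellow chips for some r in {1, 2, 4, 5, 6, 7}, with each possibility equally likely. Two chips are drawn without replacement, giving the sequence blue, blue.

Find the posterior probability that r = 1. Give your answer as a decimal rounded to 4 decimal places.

Compute the likelihood of the observed sequence for each case: P(data | r = 1) = (7/8)(6/7) = 3/4; P(data | r = 2) = (6/8)(5/7) = 15/28; P(data | r = 4) = (4/8)(3/7) = 3/14; P(data | r = 5) = (3/8)(2/7) = 3/28; P(data | r = 6) = (2/8)(1/7) = 1/28; P(data | r = 7) = (1/8)(0/7) = 0.
Multiplying each by its prior: 1/6 · 3/4 = 1/8, 1/6 · 15/28 = 5/56, 1/6 · 3/14 = 1/28, 1/6 · 3/28 = 1/56, 1/6 · 1/28 = 1/168, 1/6 · 0 = 0; with total 23/84.
So P(r = 1 | data) = (1/8) / (23/84) = 21/46.

0.4565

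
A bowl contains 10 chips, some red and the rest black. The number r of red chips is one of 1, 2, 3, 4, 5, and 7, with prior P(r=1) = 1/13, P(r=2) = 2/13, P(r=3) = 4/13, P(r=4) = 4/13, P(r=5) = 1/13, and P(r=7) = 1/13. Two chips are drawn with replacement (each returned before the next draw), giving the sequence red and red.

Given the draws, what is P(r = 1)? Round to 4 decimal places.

0.0055

The likelihood of the observed sequence under each hypothesis: P(data | r = 1) = (1/10)(1/10) = 0.01; P(data | r = 2) = (2/10)(2/10) = 0.04; P(data | r = 3) = (3/10)(3/10) = 0.09; P(data | r = 4) = (4/10)(4/10) = 0.16; P(data | r = 5) = (5/10)(5/10) = 0.25; P(data | r = 7) = (7/10)(7/10) = 0.49.
Multiplying each by its prior: 1/13 · 0.01 = 0.00076923, 2/13 · 0.04 = 0.0061538, 4/13 · 0.09 = 0.027692, 4/13 · 0.16 = 0.049231, 1/13 · 0.25 = 0.019231, 1/13 · 0.49 = 0.037692; summing to 0.14077.
Hence P(r = 1 | data) = (0.00076923) / (0.14077) = 0.0054645.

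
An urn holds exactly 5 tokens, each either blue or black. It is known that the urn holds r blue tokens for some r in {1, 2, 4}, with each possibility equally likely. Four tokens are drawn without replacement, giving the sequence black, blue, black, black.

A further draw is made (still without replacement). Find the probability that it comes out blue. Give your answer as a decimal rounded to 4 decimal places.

0.3333

Under each hypothesis, the probability of the observed sequence is: P(data | r = 1) = (4/5)(1/4)(3/3)(2/2) = 1/5; P(data | r = 2) = (3/5)(2/4)(2/3)(1/2) = 1/10; P(data | r = 4) = (1/5)(4/4)(0/3) = 0.
Multiplying each by its prior: 1/3 · 1/5 = 1/15, 1/3 · 1/10 = 1/30, 1/3 · 0 = 0; with total 1/10.
Dividing through by the total gives posterior P(r = 1 | data) = 2/3, P(r = 2 | data) = 1/3, P(r = 4 | data) = 0.
The predictive probability is P(blue next | data) = (0)(2/3) + (1)(1/3) = 1/3.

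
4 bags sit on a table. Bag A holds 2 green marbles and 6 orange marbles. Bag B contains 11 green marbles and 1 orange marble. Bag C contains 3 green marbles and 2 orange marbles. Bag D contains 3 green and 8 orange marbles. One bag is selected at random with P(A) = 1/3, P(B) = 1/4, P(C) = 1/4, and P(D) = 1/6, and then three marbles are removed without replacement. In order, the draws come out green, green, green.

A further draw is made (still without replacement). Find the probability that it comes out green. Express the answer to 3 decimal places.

0.781

Compute the likelihood of the observed sequence for each case: P(data | bag A) = (2/8)(1/7)(0/6) = 0; P(data | bag B) = (11/12)(10/11)(9/10) = 0.75; P(data | bag C) = (3/5)(2/4)(1/3) = 0.1; P(data | bag D) = (3/11)(2/10)(1/9) = 0.0060606.
The prior-weighted likelihoods are 1/3 · 0 = 0, 1/4 · 0.75 = 0.1875, 1/4 · 0.1 = 0.025, 1/6 · 0.0060606 = 0.0010101; with total 0.21351.
Normalising, the posterior is P(bag A | data) = 0, P(bag B | data) = 0.87818, P(bag C | data) = 0.11709, P(bag D | data) = 0.0047309.
The predictive probability is P(green next | data) = (8/9)(0.87818) + (0)(0.11709) + (0)(0.0047309) = 0.7806.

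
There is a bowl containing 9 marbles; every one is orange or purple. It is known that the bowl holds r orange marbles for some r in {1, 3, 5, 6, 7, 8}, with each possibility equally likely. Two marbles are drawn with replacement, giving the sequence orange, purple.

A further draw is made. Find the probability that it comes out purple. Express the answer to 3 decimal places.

The likelihood of the observed sequence under each hypothesis: P(data | r = 1) = (1/9)(8/9) = 8/81; P(data | r = 3) = (3/9)(6/9) = 2/9; P(data | r = 5) = (5/9)(4/9) = 20/81; P(data | r = 6) = (6/9)(3/9) = 2/9; P(data | r = 7) = (7/9)(2/9) = 14/81; P(data | r = 8) = (8/9)(1/9) = 8/81.
Multiplying each by its prior: 1/6 · 8/81 = 4/243, 1/6 · 2/9 = 1/27, 1/6 · 20/81 = 10/243, 1/6 · 2/9 = 1/27, 1/6 · 14/81 = 7/243, 1/6 · 8/81 = 4/243; with total 43/243.
Dividing through by the total gives posterior P(r = 1 | data) = 4/43, P(r = 3 | data) = 9/43, P(r = 5 | data) = 10/43, P(r = 6 | data) = 9/43, P(r = 7 | data) = 7/43, P(r = 8 | data) = 4/43.
The predictive probability is P(purple next | data) = (8/9)(4/43) + (2/3)(9/43) + (4/9)(10/43) + (1/3)(9/43) + (2/9)(7/43) + (1/9)(4/43) = 19/43.

0.442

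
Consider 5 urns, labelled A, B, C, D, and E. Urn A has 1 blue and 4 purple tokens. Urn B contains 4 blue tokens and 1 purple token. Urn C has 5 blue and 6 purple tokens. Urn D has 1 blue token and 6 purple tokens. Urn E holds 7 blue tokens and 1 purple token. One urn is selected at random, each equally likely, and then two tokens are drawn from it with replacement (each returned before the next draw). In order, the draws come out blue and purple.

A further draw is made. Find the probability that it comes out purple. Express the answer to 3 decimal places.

0.517

The likelihood of the observed sequence under each hypothesis: P(data | urn A) = (1/5)(4/5) = 0.16; P(data | urn B) = (4/5)(1/5) = 0.16; P(data | urn C) = (5/11)(6/11) = 0.24793; P(data | urn D) = (1/7)(6/7) = 0.12245; P(data | urn E) = (7/8)(1/8) = 0.10938.
Multiplying each by its prior: 1/5 · 0.16 = 0.032, 1/5 · 0.16 = 0.032, 1/5 · 0.24793 = 0.049587, 1/5 · 0.12245 = 0.02449, 1/5 · 0.10938 = 0.021875; summing to 0.15995.
The posterior is then P(urn A | data) = 0.20006, P(urn B | data) = 0.20006, P(urn C | data) = 0.31001, P(urn D | data) = 0.15311, P(urn E | data) = 0.13676.
So P(purple next | data) = Σ P(purple next | H) P(H | data) = (4/5)(0.20006) + (1/5)(0.20006) + (6/11)(0.31001) + (6/7)(0.15311) + (1/8)(0.13676) = 0.51749.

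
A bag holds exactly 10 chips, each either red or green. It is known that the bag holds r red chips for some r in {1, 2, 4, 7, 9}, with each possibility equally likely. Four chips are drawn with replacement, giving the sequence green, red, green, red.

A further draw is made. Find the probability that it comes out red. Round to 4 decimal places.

Under each hypothesis, the probability of the observed sequence is: P(data | r = 1) = (9/10)(1/10)(9/10)(1/10) = 0.0081; P(data | r = 2) = (8/10)(2/10)(8/10)(2/10) = 0.0256; P(data | r = 4) = (6/10)(4/10)(6/10)(4/10) = 0.0576; P(data | r = 7) = (3/10)(7/10)(3/10)(7/10) = 0.0441; P(data | r = 9) = (1/10)(9/10)(1/10)(9/10) = 0.0081.
Multiplying each by its prior: 1/5 · 0.0081 = 0.00162, 1/5 · 0.0256 = 0.00512, 1/5 · 0.0576 = 0.01152, 1/5 · 0.0441 = 0.00882, 1/5 · 0.0081 = 0.00162; with total 0.0287.
Dividing through by the total gives posterior P(r = 1 | data) = 0.056446, P(r = 2 | data) = 0.1784, P(r = 4 | data) = 0.40139, P(r = 7 | data) = 0.30732, P(r = 9 | data) = 0.056446.
The predictive probability is P(red next | data) = (1/10)(0.056446) + (1/5)(0.1784) + (2/5)(0.40139) + (7/10)(0.30732) + (9/10)(0.056446) = 0.4678.

0.4678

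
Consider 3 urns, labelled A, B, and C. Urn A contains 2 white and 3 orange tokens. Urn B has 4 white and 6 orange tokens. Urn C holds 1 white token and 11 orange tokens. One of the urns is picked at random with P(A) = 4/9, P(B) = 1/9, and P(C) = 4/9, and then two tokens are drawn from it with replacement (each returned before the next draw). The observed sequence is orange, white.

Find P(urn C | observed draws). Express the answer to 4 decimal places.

For each hypothesis, P(data | H) works out to: P(data | urn A) = (3/5)(2/5) = 0.24; P(data | urn B) = (6/10)(4/10) = 0.24; P(data | urn C) = (11/12)(1/12) = 0.076389.
The prior-weighted likelihoods are 4/9 · 0.24 = 0.10667, 1/9 · 0.24 = 0.026667, 4/9 · 0.076389 = 0.033951; summing to 0.16728.
So P(urn C | data) = (0.033951) / (0.16728) = 0.20295.

0.2030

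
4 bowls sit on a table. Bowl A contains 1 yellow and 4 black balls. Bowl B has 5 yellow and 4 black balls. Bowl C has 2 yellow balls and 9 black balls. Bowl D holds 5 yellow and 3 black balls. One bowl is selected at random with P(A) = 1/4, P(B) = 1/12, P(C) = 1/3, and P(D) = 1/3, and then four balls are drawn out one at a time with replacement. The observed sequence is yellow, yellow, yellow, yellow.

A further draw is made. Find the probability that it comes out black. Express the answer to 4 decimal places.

Under each hypothesis, the probability of the observed sequence is: P(data | bowl A) = (1/5)(1/5)(1/5)(1/5) = 0.0016; P(data | bowl B) = (5/9)(5/9)(5/9)(5/9) = 0.09526; P(data | bowl C) = (2/11)(2/11)(2/11)(2/11) = 0.0010928; P(data | bowl D) = (5/8)(5/8)(5/8)(5/8) = 0.15259.
The prior-weighted likelihoods are 1/4 · 0.0016 = 0.0004, 1/12 · 0.09526 = 0.0079383, 1/3 · 0.0010928 = 0.00036427, 1/3 · 0.15259 = 0.050863; summing to 0.059565.
Dividing through by the total gives posterior P(bowl A | data) = 0.0067153, P(bowl B | data) = 0.13327, P(bowl C | data) = 0.0061155, P(bowl D | data) = 0.8539.
So P(black next | data) = Σ P(black next | H) P(H | data) = (4/5)(0.0067153) + (4/9)(0.13327) + (9/11)(0.0061155) + (3/8)(0.8539) = 0.38982.

0.3898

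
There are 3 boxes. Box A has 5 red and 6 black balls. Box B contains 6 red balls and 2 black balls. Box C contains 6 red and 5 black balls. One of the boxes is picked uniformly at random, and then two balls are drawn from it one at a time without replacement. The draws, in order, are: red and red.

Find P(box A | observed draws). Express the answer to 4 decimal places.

For each hypothesis, P(data | H) works out to: P(data | box A) = (5/11)(4/10) = 2/11; P(data | box B) = (6/8)(5/7) = 15/28; P(data | box C) = (6/11)(5/10) = 3/11.
The prior-weighted likelihoods are 1/3 · 2/11 = 2/33, 1/3 · 15/28 = 5/28, 1/3 · 3/11 = 1/11; with total 305/924.
So P(box A | data) = (2/33) / (305/924) = 56/305.

0.1836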